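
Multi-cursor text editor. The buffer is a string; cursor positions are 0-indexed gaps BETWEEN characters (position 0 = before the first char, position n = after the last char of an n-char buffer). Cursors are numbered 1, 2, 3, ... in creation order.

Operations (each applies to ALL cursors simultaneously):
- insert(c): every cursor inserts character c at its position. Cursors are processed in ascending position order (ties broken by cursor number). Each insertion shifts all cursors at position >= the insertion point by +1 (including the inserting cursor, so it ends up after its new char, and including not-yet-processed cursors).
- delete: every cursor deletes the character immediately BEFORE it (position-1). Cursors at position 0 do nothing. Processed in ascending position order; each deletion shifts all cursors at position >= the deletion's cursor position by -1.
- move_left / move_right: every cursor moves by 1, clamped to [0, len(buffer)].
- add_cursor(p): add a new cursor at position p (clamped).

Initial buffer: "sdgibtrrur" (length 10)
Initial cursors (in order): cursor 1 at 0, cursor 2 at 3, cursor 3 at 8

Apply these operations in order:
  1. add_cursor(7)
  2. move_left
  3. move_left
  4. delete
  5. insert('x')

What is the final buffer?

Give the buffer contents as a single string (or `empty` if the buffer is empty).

Answer: xxdgixxrrur

Derivation:
After op 1 (add_cursor(7)): buffer="sdgibtrrur" (len 10), cursors c1@0 c2@3 c4@7 c3@8, authorship ..........
After op 2 (move_left): buffer="sdgibtrrur" (len 10), cursors c1@0 c2@2 c4@6 c3@7, authorship ..........
After op 3 (move_left): buffer="sdgibtrrur" (len 10), cursors c1@0 c2@1 c4@5 c3@6, authorship ..........
After op 4 (delete): buffer="dgirrur" (len 7), cursors c1@0 c2@0 c3@3 c4@3, authorship .......
After op 5 (insert('x')): buffer="xxdgixxrrur" (len 11), cursors c1@2 c2@2 c3@7 c4@7, authorship 12...34....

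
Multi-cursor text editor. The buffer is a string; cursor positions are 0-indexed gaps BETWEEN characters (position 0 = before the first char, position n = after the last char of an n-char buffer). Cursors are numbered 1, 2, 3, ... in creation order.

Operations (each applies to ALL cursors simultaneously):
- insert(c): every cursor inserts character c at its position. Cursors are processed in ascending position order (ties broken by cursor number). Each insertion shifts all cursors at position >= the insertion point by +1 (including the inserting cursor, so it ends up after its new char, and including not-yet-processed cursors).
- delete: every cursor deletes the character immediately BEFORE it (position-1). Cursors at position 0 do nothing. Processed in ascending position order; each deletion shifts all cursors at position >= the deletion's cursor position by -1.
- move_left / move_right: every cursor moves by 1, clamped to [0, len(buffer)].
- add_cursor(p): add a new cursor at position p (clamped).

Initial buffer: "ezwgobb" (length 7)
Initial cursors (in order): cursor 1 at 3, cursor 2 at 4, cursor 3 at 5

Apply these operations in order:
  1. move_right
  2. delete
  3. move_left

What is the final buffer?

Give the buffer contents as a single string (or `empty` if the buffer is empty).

After op 1 (move_right): buffer="ezwgobb" (len 7), cursors c1@4 c2@5 c3@6, authorship .......
After op 2 (delete): buffer="ezwb" (len 4), cursors c1@3 c2@3 c3@3, authorship ....
After op 3 (move_left): buffer="ezwb" (len 4), cursors c1@2 c2@2 c3@2, authorship ....

Answer: ezwb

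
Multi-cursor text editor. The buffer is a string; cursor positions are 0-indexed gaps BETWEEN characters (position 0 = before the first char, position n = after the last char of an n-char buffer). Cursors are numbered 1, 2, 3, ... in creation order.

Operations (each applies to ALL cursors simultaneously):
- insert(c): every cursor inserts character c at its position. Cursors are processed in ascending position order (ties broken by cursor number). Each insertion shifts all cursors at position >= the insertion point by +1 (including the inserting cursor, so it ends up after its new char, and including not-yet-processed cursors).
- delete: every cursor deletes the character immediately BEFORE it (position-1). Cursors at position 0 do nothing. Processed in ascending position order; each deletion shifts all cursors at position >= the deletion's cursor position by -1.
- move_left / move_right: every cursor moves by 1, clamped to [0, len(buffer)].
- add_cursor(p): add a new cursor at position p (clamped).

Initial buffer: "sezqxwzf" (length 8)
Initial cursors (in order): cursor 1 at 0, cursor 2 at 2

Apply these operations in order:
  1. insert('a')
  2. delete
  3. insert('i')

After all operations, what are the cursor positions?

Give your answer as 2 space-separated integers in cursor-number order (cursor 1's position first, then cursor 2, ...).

After op 1 (insert('a')): buffer="aseazqxwzf" (len 10), cursors c1@1 c2@4, authorship 1..2......
After op 2 (delete): buffer="sezqxwzf" (len 8), cursors c1@0 c2@2, authorship ........
After op 3 (insert('i')): buffer="iseizqxwzf" (len 10), cursors c1@1 c2@4, authorship 1..2......

Answer: 1 4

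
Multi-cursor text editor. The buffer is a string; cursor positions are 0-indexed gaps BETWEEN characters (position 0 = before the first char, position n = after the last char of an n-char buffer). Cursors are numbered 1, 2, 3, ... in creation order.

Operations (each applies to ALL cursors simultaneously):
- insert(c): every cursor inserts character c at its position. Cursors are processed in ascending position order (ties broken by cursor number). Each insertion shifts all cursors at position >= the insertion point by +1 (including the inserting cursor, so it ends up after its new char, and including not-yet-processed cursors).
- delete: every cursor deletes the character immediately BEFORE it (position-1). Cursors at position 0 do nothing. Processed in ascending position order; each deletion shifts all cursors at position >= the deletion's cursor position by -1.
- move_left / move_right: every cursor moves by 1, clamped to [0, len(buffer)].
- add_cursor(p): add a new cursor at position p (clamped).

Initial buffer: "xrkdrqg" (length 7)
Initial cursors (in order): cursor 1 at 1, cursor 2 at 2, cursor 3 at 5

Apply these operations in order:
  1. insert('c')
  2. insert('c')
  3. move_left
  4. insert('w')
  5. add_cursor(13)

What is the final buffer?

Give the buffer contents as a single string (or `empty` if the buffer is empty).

After op 1 (insert('c')): buffer="xcrckdrcqg" (len 10), cursors c1@2 c2@4 c3@8, authorship .1.2...3..
After op 2 (insert('c')): buffer="xccrcckdrccqg" (len 13), cursors c1@3 c2@6 c3@11, authorship .11.22...33..
After op 3 (move_left): buffer="xccrcckdrccqg" (len 13), cursors c1@2 c2@5 c3@10, authorship .11.22...33..
After op 4 (insert('w')): buffer="xcwcrcwckdrcwcqg" (len 16), cursors c1@3 c2@7 c3@13, authorship .111.222...333..
After op 5 (add_cursor(13)): buffer="xcwcrcwckdrcwcqg" (len 16), cursors c1@3 c2@7 c3@13 c4@13, authorship .111.222...333..

Answer: xcwcrcwckdrcwcqg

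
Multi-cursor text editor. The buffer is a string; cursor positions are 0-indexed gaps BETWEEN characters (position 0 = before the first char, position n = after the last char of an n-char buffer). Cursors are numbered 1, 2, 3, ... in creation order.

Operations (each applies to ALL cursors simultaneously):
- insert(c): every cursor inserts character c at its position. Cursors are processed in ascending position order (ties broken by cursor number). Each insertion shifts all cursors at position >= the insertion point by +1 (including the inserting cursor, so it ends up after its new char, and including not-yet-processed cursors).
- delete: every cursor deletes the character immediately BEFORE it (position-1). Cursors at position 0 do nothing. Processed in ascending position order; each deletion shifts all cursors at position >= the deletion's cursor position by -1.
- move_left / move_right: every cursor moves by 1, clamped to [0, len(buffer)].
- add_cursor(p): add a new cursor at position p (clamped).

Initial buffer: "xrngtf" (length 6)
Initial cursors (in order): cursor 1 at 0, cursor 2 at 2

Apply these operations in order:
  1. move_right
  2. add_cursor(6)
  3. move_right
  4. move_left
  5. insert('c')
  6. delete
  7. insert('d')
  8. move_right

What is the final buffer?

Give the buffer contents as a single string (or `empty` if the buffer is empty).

Answer: xdrndgtdf

Derivation:
After op 1 (move_right): buffer="xrngtf" (len 6), cursors c1@1 c2@3, authorship ......
After op 2 (add_cursor(6)): buffer="xrngtf" (len 6), cursors c1@1 c2@3 c3@6, authorship ......
After op 3 (move_right): buffer="xrngtf" (len 6), cursors c1@2 c2@4 c3@6, authorship ......
After op 4 (move_left): buffer="xrngtf" (len 6), cursors c1@1 c2@3 c3@5, authorship ......
After op 5 (insert('c')): buffer="xcrncgtcf" (len 9), cursors c1@2 c2@5 c3@8, authorship .1..2..3.
After op 6 (delete): buffer="xrngtf" (len 6), cursors c1@1 c2@3 c3@5, authorship ......
After op 7 (insert('d')): buffer="xdrndgtdf" (len 9), cursors c1@2 c2@5 c3@8, authorship .1..2..3.
After op 8 (move_right): buffer="xdrndgtdf" (len 9), cursors c1@3 c2@6 c3@9, authorship .1..2..3.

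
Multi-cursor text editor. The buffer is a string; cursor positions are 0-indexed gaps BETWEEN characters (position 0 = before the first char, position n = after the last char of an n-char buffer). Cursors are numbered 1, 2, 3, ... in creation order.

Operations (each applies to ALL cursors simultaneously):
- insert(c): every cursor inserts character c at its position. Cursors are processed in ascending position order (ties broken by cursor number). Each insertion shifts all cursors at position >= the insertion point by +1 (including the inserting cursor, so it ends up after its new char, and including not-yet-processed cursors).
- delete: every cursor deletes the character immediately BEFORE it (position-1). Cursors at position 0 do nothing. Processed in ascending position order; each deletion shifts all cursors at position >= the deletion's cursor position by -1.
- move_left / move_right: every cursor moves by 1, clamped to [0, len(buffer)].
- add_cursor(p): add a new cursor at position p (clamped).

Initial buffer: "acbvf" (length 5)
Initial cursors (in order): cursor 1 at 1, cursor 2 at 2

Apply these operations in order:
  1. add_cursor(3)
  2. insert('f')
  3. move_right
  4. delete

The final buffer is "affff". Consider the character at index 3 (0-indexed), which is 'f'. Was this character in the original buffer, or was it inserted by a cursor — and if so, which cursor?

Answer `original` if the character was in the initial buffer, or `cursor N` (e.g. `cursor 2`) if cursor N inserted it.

After op 1 (add_cursor(3)): buffer="acbvf" (len 5), cursors c1@1 c2@2 c3@3, authorship .....
After op 2 (insert('f')): buffer="afcfbfvf" (len 8), cursors c1@2 c2@4 c3@6, authorship .1.2.3..
After op 3 (move_right): buffer="afcfbfvf" (len 8), cursors c1@3 c2@5 c3@7, authorship .1.2.3..
After op 4 (delete): buffer="affff" (len 5), cursors c1@2 c2@3 c3@4, authorship .123.
Authorship (.=original, N=cursor N): . 1 2 3 .
Index 3: author = 3

Answer: cursor 3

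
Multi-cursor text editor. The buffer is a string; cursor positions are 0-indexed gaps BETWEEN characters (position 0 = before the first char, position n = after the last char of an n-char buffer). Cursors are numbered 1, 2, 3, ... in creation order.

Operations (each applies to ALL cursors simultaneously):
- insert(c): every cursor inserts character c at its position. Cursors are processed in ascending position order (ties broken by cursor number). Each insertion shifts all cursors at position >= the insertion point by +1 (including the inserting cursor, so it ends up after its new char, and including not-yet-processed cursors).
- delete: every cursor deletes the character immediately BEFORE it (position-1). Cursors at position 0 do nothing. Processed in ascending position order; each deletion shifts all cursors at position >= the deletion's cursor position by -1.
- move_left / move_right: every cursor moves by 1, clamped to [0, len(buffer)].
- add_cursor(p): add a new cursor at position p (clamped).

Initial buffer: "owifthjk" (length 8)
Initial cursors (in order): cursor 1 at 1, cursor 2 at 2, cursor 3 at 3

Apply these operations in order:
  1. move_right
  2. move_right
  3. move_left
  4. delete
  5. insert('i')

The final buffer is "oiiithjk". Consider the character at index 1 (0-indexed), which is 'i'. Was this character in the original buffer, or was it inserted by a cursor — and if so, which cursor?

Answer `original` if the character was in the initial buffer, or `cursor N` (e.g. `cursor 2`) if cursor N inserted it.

Answer: cursor 1

Derivation:
After op 1 (move_right): buffer="owifthjk" (len 8), cursors c1@2 c2@3 c3@4, authorship ........
After op 2 (move_right): buffer="owifthjk" (len 8), cursors c1@3 c2@4 c3@5, authorship ........
After op 3 (move_left): buffer="owifthjk" (len 8), cursors c1@2 c2@3 c3@4, authorship ........
After op 4 (delete): buffer="othjk" (len 5), cursors c1@1 c2@1 c3@1, authorship .....
After op 5 (insert('i')): buffer="oiiithjk" (len 8), cursors c1@4 c2@4 c3@4, authorship .123....
Authorship (.=original, N=cursor N): . 1 2 3 . . . .
Index 1: author = 1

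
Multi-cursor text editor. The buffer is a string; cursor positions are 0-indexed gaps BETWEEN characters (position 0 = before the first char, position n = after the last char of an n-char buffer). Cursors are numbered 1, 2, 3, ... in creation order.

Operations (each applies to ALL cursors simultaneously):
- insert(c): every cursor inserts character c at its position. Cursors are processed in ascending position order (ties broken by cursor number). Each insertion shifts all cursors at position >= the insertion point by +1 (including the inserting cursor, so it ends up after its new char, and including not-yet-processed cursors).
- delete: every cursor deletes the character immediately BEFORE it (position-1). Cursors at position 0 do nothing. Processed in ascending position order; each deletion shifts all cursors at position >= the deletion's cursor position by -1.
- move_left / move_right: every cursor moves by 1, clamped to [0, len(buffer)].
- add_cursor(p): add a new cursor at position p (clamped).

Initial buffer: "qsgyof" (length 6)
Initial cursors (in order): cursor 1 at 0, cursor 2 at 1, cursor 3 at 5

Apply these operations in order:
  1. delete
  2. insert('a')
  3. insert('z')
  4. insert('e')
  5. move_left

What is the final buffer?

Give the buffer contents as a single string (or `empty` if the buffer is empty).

After op 1 (delete): buffer="sgyf" (len 4), cursors c1@0 c2@0 c3@3, authorship ....
After op 2 (insert('a')): buffer="aasgyaf" (len 7), cursors c1@2 c2@2 c3@6, authorship 12...3.
After op 3 (insert('z')): buffer="aazzsgyazf" (len 10), cursors c1@4 c2@4 c3@9, authorship 1212...33.
After op 4 (insert('e')): buffer="aazzeesgyazef" (len 13), cursors c1@6 c2@6 c3@12, authorship 121212...333.
After op 5 (move_left): buffer="aazzeesgyazef" (len 13), cursors c1@5 c2@5 c3@11, authorship 121212...333.

Answer: aazzeesgyazef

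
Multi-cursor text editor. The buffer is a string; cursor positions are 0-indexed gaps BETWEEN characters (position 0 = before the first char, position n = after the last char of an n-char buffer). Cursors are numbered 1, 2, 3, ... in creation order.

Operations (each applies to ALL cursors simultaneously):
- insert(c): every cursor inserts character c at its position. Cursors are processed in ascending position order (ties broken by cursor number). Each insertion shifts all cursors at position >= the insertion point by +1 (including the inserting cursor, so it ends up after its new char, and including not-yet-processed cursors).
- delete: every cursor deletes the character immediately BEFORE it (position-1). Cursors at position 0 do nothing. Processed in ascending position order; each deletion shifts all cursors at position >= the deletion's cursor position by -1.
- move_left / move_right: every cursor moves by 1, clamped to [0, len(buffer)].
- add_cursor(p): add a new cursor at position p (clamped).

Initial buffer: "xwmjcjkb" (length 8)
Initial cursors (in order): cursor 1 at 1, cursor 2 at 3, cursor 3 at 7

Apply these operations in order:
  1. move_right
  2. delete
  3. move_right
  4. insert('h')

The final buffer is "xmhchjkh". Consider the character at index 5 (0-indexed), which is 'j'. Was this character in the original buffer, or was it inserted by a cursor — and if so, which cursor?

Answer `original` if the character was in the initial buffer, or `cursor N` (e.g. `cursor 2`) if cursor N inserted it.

After op 1 (move_right): buffer="xwmjcjkb" (len 8), cursors c1@2 c2@4 c3@8, authorship ........
After op 2 (delete): buffer="xmcjk" (len 5), cursors c1@1 c2@2 c3@5, authorship .....
After op 3 (move_right): buffer="xmcjk" (len 5), cursors c1@2 c2@3 c3@5, authorship .....
After op 4 (insert('h')): buffer="xmhchjkh" (len 8), cursors c1@3 c2@5 c3@8, authorship ..1.2..3
Authorship (.=original, N=cursor N): . . 1 . 2 . . 3
Index 5: author = original

Answer: original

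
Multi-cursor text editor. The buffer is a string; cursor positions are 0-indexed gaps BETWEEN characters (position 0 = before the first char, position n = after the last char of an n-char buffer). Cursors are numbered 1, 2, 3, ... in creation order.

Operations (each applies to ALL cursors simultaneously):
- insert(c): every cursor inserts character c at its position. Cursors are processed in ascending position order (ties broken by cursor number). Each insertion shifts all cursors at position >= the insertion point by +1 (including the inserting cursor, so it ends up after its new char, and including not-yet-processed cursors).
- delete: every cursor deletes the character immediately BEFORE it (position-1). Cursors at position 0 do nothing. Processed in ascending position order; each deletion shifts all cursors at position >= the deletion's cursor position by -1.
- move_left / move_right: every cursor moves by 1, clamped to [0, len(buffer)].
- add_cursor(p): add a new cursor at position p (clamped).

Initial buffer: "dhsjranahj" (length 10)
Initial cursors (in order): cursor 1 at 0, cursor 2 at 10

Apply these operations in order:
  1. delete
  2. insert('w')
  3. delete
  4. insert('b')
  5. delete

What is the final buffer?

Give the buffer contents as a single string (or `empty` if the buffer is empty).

Answer: dhsjranah

Derivation:
After op 1 (delete): buffer="dhsjranah" (len 9), cursors c1@0 c2@9, authorship .........
After op 2 (insert('w')): buffer="wdhsjranahw" (len 11), cursors c1@1 c2@11, authorship 1.........2
After op 3 (delete): buffer="dhsjranah" (len 9), cursors c1@0 c2@9, authorship .........
After op 4 (insert('b')): buffer="bdhsjranahb" (len 11), cursors c1@1 c2@11, authorship 1.........2
After op 5 (delete): buffer="dhsjranah" (len 9), cursors c1@0 c2@9, authorship .........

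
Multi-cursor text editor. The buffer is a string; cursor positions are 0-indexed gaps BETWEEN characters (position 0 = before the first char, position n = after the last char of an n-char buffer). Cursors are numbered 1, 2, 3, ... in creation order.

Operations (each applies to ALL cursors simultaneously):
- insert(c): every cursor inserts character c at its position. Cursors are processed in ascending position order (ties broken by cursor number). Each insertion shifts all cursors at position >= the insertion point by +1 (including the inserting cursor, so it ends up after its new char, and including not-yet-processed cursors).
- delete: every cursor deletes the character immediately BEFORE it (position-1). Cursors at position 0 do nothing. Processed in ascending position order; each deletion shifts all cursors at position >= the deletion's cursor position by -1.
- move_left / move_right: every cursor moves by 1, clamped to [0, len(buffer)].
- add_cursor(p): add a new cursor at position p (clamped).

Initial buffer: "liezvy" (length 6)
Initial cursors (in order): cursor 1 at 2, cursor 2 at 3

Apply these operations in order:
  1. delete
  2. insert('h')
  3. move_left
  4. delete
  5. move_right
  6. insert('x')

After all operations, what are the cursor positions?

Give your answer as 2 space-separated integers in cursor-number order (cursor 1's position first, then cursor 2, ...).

After op 1 (delete): buffer="lzvy" (len 4), cursors c1@1 c2@1, authorship ....
After op 2 (insert('h')): buffer="lhhzvy" (len 6), cursors c1@3 c2@3, authorship .12...
After op 3 (move_left): buffer="lhhzvy" (len 6), cursors c1@2 c2@2, authorship .12...
After op 4 (delete): buffer="hzvy" (len 4), cursors c1@0 c2@0, authorship 2...
After op 5 (move_right): buffer="hzvy" (len 4), cursors c1@1 c2@1, authorship 2...
After op 6 (insert('x')): buffer="hxxzvy" (len 6), cursors c1@3 c2@3, authorship 212...

Answer: 3 3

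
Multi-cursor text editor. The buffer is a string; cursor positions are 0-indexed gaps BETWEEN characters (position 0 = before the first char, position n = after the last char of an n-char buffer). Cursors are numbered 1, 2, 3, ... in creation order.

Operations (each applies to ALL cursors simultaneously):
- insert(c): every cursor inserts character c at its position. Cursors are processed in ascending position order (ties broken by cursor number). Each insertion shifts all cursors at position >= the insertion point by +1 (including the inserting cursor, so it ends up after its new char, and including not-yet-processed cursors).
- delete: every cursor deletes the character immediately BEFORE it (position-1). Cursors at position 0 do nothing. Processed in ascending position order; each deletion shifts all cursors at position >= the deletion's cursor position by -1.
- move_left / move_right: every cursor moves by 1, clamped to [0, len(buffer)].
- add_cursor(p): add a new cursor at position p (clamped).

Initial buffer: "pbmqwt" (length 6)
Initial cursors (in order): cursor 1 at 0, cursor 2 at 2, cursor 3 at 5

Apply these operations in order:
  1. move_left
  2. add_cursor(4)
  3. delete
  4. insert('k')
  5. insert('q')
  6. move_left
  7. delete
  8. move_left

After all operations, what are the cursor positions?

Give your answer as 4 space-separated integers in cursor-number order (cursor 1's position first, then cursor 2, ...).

Answer: 0 0 3 3

Derivation:
After op 1 (move_left): buffer="pbmqwt" (len 6), cursors c1@0 c2@1 c3@4, authorship ......
After op 2 (add_cursor(4)): buffer="pbmqwt" (len 6), cursors c1@0 c2@1 c3@4 c4@4, authorship ......
After op 3 (delete): buffer="bwt" (len 3), cursors c1@0 c2@0 c3@1 c4@1, authorship ...
After op 4 (insert('k')): buffer="kkbkkwt" (len 7), cursors c1@2 c2@2 c3@5 c4@5, authorship 12.34..
After op 5 (insert('q')): buffer="kkqqbkkqqwt" (len 11), cursors c1@4 c2@4 c3@9 c4@9, authorship 1212.3434..
After op 6 (move_left): buffer="kkqqbkkqqwt" (len 11), cursors c1@3 c2@3 c3@8 c4@8, authorship 1212.3434..
After op 7 (delete): buffer="kqbkqwt" (len 7), cursors c1@1 c2@1 c3@4 c4@4, authorship 12.34..
After op 8 (move_left): buffer="kqbkqwt" (len 7), cursors c1@0 c2@0 c3@3 c4@3, authorship 12.34..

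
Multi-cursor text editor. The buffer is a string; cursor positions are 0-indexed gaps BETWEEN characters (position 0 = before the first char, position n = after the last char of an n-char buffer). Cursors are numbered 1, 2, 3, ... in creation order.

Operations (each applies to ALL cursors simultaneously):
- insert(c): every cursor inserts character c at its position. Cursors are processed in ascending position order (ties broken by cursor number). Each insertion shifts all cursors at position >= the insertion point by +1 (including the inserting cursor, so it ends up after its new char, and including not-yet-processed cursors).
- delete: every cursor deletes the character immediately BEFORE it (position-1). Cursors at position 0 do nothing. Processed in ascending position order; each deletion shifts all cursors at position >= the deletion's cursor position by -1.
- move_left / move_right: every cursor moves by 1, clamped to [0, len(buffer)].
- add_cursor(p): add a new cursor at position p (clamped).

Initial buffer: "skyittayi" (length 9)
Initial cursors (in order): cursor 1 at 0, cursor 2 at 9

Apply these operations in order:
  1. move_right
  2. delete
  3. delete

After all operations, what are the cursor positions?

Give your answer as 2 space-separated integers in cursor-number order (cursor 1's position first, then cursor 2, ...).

Answer: 0 6

Derivation:
After op 1 (move_right): buffer="skyittayi" (len 9), cursors c1@1 c2@9, authorship .........
After op 2 (delete): buffer="kyittay" (len 7), cursors c1@0 c2@7, authorship .......
After op 3 (delete): buffer="kyitta" (len 6), cursors c1@0 c2@6, authorship ......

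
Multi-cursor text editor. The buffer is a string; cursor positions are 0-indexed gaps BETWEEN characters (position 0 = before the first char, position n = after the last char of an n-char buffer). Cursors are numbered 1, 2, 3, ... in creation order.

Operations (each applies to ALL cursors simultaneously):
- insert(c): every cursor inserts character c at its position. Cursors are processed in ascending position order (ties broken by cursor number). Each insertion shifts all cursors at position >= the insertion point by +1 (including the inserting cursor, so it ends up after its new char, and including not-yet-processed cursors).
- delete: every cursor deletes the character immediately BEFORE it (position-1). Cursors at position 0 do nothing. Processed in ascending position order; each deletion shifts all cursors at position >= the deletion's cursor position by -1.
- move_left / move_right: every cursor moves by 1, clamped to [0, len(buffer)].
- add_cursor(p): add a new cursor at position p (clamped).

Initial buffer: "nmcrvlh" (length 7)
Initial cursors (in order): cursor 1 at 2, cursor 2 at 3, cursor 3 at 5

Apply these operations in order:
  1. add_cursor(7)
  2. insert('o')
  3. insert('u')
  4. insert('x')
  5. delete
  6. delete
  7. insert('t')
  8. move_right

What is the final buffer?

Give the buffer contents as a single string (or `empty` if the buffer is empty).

Answer: nmotcotrvotlhot

Derivation:
After op 1 (add_cursor(7)): buffer="nmcrvlh" (len 7), cursors c1@2 c2@3 c3@5 c4@7, authorship .......
After op 2 (insert('o')): buffer="nmocorvolho" (len 11), cursors c1@3 c2@5 c3@8 c4@11, authorship ..1.2..3..4
After op 3 (insert('u')): buffer="nmoucourvoulhou" (len 15), cursors c1@4 c2@7 c3@11 c4@15, authorship ..11.22..33..44
After op 4 (insert('x')): buffer="nmouxcouxrvouxlhoux" (len 19), cursors c1@5 c2@9 c3@14 c4@19, authorship ..111.222..333..444
After op 5 (delete): buffer="nmoucourvoulhou" (len 15), cursors c1@4 c2@7 c3@11 c4@15, authorship ..11.22..33..44
After op 6 (delete): buffer="nmocorvolho" (len 11), cursors c1@3 c2@5 c3@8 c4@11, authorship ..1.2..3..4
After op 7 (insert('t')): buffer="nmotcotrvotlhot" (len 15), cursors c1@4 c2@7 c3@11 c4@15, authorship ..11.22..33..44
After op 8 (move_right): buffer="nmotcotrvotlhot" (len 15), cursors c1@5 c2@8 c3@12 c4@15, authorship ..11.22..33..44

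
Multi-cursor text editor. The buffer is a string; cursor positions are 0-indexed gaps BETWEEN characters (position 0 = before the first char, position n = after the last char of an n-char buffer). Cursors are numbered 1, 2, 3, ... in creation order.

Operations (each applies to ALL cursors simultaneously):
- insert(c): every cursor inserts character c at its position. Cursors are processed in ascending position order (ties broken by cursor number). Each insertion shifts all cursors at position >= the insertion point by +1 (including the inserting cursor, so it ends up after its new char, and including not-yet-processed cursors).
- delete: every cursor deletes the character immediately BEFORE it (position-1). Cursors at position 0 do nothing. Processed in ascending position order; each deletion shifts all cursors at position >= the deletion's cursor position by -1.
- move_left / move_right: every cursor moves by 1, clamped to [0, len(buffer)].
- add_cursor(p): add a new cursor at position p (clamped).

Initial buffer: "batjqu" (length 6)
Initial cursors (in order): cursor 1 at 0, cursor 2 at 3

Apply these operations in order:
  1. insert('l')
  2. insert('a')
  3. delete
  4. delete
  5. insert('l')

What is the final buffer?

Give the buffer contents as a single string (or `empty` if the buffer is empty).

After op 1 (insert('l')): buffer="lbatljqu" (len 8), cursors c1@1 c2@5, authorship 1...2...
After op 2 (insert('a')): buffer="labatlajqu" (len 10), cursors c1@2 c2@7, authorship 11...22...
After op 3 (delete): buffer="lbatljqu" (len 8), cursors c1@1 c2@5, authorship 1...2...
After op 4 (delete): buffer="batjqu" (len 6), cursors c1@0 c2@3, authorship ......
After op 5 (insert('l')): buffer="lbatljqu" (len 8), cursors c1@1 c2@5, authorship 1...2...

Answer: lbatljqu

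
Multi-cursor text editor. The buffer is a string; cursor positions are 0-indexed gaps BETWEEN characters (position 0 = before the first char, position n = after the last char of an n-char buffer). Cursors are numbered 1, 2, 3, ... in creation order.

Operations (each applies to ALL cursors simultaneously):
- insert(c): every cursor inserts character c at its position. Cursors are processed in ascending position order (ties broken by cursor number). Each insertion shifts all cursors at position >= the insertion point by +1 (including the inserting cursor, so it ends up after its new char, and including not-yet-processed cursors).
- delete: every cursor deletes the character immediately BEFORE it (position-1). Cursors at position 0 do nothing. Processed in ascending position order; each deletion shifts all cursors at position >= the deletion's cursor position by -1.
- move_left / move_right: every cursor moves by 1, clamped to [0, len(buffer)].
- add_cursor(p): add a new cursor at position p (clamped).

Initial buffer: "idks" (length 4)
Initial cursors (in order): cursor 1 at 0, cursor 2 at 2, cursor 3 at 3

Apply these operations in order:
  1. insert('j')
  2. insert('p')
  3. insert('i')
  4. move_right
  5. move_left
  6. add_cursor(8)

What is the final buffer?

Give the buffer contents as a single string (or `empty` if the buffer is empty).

Answer: jpiidjpikjpis

Derivation:
After op 1 (insert('j')): buffer="jidjkjs" (len 7), cursors c1@1 c2@4 c3@6, authorship 1..2.3.
After op 2 (insert('p')): buffer="jpidjpkjps" (len 10), cursors c1@2 c2@6 c3@9, authorship 11..22.33.
After op 3 (insert('i')): buffer="jpiidjpikjpis" (len 13), cursors c1@3 c2@8 c3@12, authorship 111..222.333.
After op 4 (move_right): buffer="jpiidjpikjpis" (len 13), cursors c1@4 c2@9 c3@13, authorship 111..222.333.
After op 5 (move_left): buffer="jpiidjpikjpis" (len 13), cursors c1@3 c2@8 c3@12, authorship 111..222.333.
After op 6 (add_cursor(8)): buffer="jpiidjpikjpis" (len 13), cursors c1@3 c2@8 c4@8 c3@12, authorship 111..222.333.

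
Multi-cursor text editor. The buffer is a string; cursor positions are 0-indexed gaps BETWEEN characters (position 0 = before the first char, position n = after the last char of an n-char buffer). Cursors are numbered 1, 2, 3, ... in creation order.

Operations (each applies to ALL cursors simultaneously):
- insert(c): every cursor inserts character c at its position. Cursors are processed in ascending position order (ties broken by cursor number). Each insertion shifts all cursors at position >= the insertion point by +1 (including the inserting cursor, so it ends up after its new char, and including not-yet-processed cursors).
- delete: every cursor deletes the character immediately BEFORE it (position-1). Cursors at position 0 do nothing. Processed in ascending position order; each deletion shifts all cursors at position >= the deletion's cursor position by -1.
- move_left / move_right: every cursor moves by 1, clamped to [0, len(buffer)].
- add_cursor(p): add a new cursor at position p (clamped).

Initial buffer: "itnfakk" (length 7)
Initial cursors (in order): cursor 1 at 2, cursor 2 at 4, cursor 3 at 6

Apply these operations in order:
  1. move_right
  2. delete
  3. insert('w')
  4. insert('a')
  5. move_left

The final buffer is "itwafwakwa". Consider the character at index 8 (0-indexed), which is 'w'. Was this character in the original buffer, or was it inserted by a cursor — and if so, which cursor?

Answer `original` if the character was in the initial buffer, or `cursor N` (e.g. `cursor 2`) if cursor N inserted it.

After op 1 (move_right): buffer="itnfakk" (len 7), cursors c1@3 c2@5 c3@7, authorship .......
After op 2 (delete): buffer="itfk" (len 4), cursors c1@2 c2@3 c3@4, authorship ....
After op 3 (insert('w')): buffer="itwfwkw" (len 7), cursors c1@3 c2@5 c3@7, authorship ..1.2.3
After op 4 (insert('a')): buffer="itwafwakwa" (len 10), cursors c1@4 c2@7 c3@10, authorship ..11.22.33
After op 5 (move_left): buffer="itwafwakwa" (len 10), cursors c1@3 c2@6 c3@9, authorship ..11.22.33
Authorship (.=original, N=cursor N): . . 1 1 . 2 2 . 3 3
Index 8: author = 3

Answer: cursor 3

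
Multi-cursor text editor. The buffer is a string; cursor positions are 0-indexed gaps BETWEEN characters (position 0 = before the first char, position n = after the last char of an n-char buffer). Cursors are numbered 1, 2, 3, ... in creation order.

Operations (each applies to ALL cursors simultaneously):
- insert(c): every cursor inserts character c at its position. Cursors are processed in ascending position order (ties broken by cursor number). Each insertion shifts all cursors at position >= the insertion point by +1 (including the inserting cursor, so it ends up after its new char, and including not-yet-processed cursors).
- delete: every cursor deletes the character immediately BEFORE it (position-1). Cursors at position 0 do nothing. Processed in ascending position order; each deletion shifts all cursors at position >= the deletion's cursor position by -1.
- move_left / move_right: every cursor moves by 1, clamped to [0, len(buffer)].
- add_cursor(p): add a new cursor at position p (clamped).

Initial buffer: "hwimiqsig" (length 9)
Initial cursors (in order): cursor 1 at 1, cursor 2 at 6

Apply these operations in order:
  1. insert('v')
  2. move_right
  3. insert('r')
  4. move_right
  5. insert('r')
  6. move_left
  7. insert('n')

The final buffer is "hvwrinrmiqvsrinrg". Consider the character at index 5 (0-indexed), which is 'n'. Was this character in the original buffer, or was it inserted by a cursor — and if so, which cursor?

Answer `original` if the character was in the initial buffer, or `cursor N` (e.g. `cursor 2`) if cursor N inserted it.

After op 1 (insert('v')): buffer="hvwimiqvsig" (len 11), cursors c1@2 c2@8, authorship .1.....2...
After op 2 (move_right): buffer="hvwimiqvsig" (len 11), cursors c1@3 c2@9, authorship .1.....2...
After op 3 (insert('r')): buffer="hvwrimiqvsrig" (len 13), cursors c1@4 c2@11, authorship .1.1....2.2..
After op 4 (move_right): buffer="hvwrimiqvsrig" (len 13), cursors c1@5 c2@12, authorship .1.1....2.2..
After op 5 (insert('r')): buffer="hvwrirmiqvsrirg" (len 15), cursors c1@6 c2@14, authorship .1.1.1...2.2.2.
After op 6 (move_left): buffer="hvwrirmiqvsrirg" (len 15), cursors c1@5 c2@13, authorship .1.1.1...2.2.2.
After op 7 (insert('n')): buffer="hvwrinrmiqvsrinrg" (len 17), cursors c1@6 c2@15, authorship .1.1.11...2.2.22.
Authorship (.=original, N=cursor N): . 1 . 1 . 1 1 . . . 2 . 2 . 2 2 .
Index 5: author = 1

Answer: cursor 1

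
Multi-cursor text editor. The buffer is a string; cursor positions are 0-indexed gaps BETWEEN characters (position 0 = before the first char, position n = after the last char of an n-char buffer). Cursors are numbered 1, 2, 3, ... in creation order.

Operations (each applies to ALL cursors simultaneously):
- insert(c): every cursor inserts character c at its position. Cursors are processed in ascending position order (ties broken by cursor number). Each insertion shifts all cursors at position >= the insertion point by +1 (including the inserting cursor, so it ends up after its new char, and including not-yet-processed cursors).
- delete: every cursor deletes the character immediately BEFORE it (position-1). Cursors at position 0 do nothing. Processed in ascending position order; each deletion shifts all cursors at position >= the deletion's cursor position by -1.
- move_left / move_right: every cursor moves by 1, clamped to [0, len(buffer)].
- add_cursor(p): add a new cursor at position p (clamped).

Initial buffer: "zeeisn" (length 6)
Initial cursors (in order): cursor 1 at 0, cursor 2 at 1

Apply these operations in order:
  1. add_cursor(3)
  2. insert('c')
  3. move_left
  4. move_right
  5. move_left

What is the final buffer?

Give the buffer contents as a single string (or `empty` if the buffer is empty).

Answer: czceecisn

Derivation:
After op 1 (add_cursor(3)): buffer="zeeisn" (len 6), cursors c1@0 c2@1 c3@3, authorship ......
After op 2 (insert('c')): buffer="czceecisn" (len 9), cursors c1@1 c2@3 c3@6, authorship 1.2..3...
After op 3 (move_left): buffer="czceecisn" (len 9), cursors c1@0 c2@2 c3@5, authorship 1.2..3...
After op 4 (move_right): buffer="czceecisn" (len 9), cursors c1@1 c2@3 c3@6, authorship 1.2..3...
After op 5 (move_left): buffer="czceecisn" (len 9), cursors c1@0 c2@2 c3@5, authorship 1.2..3...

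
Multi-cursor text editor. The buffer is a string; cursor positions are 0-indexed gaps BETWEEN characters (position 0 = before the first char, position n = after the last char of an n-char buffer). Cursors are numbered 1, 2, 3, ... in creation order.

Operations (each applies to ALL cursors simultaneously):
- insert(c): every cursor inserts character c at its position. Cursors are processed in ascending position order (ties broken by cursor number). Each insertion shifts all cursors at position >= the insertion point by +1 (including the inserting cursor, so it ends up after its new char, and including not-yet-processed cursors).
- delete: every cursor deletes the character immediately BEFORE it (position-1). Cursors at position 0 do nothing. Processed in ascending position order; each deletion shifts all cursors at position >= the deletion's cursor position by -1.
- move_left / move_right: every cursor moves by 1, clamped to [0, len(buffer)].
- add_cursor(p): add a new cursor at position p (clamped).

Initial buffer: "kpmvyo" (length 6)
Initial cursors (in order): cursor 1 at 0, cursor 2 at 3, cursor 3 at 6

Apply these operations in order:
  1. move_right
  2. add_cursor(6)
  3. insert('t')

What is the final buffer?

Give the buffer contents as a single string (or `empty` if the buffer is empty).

After op 1 (move_right): buffer="kpmvyo" (len 6), cursors c1@1 c2@4 c3@6, authorship ......
After op 2 (add_cursor(6)): buffer="kpmvyo" (len 6), cursors c1@1 c2@4 c3@6 c4@6, authorship ......
After op 3 (insert('t')): buffer="ktpmvtyott" (len 10), cursors c1@2 c2@6 c3@10 c4@10, authorship .1...2..34

Answer: ktpmvtyott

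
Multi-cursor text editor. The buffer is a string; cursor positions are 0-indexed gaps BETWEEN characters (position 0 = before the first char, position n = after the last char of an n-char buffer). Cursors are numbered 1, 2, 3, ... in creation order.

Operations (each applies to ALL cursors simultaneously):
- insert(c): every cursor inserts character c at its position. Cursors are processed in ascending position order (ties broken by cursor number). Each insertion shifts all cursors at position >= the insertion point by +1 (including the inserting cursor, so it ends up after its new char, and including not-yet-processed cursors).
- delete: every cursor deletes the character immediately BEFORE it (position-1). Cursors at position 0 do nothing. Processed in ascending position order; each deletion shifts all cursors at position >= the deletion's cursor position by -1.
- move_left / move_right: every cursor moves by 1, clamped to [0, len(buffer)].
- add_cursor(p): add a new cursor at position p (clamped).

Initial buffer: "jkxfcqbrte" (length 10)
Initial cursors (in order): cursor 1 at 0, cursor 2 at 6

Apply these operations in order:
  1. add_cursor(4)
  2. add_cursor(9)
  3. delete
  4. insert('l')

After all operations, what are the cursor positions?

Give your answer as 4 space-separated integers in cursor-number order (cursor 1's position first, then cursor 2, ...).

After op 1 (add_cursor(4)): buffer="jkxfcqbrte" (len 10), cursors c1@0 c3@4 c2@6, authorship ..........
After op 2 (add_cursor(9)): buffer="jkxfcqbrte" (len 10), cursors c1@0 c3@4 c2@6 c4@9, authorship ..........
After op 3 (delete): buffer="jkxcbre" (len 7), cursors c1@0 c3@3 c2@4 c4@6, authorship .......
After op 4 (insert('l')): buffer="ljkxlclbrle" (len 11), cursors c1@1 c3@5 c2@7 c4@10, authorship 1...3.2..4.

Answer: 1 7 5 10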